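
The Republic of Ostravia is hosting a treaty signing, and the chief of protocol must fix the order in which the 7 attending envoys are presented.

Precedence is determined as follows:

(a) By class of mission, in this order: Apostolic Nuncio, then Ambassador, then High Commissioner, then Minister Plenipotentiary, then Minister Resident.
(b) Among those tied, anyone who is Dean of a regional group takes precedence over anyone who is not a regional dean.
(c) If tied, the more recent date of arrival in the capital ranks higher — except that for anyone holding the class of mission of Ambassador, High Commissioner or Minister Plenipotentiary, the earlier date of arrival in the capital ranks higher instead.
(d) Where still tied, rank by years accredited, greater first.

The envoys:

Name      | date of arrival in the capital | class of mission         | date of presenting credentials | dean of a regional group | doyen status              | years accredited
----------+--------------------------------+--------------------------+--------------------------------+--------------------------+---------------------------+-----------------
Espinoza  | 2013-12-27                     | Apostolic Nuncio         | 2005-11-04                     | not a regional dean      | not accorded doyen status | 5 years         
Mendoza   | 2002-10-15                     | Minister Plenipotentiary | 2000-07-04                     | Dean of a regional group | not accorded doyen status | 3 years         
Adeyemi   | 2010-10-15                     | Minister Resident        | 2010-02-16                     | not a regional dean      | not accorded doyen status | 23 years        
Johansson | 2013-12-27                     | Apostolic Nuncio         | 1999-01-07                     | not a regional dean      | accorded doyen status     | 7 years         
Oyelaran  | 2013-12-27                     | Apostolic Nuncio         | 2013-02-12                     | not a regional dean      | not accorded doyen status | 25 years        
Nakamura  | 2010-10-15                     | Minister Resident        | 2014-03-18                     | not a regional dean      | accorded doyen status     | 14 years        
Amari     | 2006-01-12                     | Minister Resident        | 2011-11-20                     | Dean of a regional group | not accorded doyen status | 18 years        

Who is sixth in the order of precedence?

Adeyemi

By class of mission: Oyelaran, Johansson and Espinoza (Apostolic Nuncio); then Mendoza (Minister Plenipotentiary); then Amari, Adeyemi and Nakamura (Minister Resident).
Oyelaran, Johansson and Espinoza are each not a regional dean, so the next rule applies.
Oyelaran, Johansson and Espinoza all have date of arrival in the capital 2013-12-27, so the next rule applies.
Among Oyelaran, Johansson and Espinoza, by years accredited (higher first): Oyelaran (25 years) before Johansson (7 years) before Espinoza (5 years).
Among Amari, Adeyemi and Nakamura, Dean of a regional group before not a regional dean: Amari (Dean of a regional group) before Adeyemi and Nakamura (not a regional dean).
Adeyemi and Nakamura both have date of arrival in the capital 2010-10-15, so the next rule applies.
Among Adeyemi and Nakamura, by years accredited (higher first): Adeyemi (23 years) before Nakamura (14 years).
Order: Oyelaran, Johansson, Espinoza, Mendoza, Amari, Adeyemi, Nakamura.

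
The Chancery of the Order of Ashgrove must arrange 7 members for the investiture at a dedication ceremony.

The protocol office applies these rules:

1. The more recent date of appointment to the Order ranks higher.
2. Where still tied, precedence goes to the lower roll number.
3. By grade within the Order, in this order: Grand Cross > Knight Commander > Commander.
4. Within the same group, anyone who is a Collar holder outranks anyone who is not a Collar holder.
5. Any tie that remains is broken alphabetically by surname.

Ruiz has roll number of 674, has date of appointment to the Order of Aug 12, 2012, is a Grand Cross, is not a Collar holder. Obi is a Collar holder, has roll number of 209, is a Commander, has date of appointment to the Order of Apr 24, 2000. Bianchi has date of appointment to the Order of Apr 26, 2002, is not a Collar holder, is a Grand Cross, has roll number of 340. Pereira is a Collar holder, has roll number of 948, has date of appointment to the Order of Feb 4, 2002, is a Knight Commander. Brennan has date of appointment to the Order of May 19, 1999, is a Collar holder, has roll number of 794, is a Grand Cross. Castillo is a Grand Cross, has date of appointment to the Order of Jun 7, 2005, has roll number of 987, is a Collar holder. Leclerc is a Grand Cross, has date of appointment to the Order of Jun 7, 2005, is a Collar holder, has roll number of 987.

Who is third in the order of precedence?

Leclerc

By date of appointment to the Order (later first): Ruiz (Aug 12, 2012); then Castillo and Leclerc (both Jun 7, 2005); then Bianchi (Apr 26, 2002); then Pereira (Feb 4, 2002); then Obi (Apr 24, 2000); then Brennan (May 19, 1999).
Castillo and Leclerc both have roll number 987, so the next rule applies.
Castillo and Leclerc are each Grand Cross, so the next rule applies.
Castillo and Leclerc are each a Collar holder, so the next rule applies.
Among Castillo and Leclerc, alphabetically by surname: Castillo before Leclerc.
Order: Ruiz, Castillo, Leclerc, Bianchi, Pereira, Obi, Brennan.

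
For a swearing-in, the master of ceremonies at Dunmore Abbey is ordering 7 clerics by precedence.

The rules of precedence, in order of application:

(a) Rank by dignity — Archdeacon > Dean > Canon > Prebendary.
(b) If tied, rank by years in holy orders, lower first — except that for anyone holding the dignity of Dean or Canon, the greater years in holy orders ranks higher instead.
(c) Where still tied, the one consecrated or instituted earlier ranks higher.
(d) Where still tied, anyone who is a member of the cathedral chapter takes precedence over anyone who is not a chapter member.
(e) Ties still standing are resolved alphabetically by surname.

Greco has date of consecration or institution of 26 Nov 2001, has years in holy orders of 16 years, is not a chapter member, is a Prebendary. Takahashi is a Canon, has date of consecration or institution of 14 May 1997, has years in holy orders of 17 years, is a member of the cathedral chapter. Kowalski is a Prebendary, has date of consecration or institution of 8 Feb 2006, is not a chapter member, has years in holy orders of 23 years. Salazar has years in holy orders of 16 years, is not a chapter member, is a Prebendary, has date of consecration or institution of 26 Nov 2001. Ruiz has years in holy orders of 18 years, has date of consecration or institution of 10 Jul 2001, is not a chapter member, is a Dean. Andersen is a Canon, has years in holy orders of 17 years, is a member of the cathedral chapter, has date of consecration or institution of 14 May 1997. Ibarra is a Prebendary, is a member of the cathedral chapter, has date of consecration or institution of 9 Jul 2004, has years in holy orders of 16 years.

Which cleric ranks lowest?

Kowalski

By dignity: Ruiz (Dean); then Andersen and Takahashi (Canon); then Greco, Salazar, Ibarra and Kowalski (Prebendary).
Andersen and Takahashi both have years in holy orders 17 years, so the next rule applies.
Andersen and Takahashi both have date of consecration or institution 14 May 1997, so the next rule applies.
Andersen and Takahashi are each a member of the cathedral chapter, so the next rule applies.
Among Andersen and Takahashi, alphabetically by surname: Andersen before Takahashi.
Among Greco, Salazar, Ibarra and Kowalski, by years in holy orders (lower first): Greco, Salazar and Ibarra (16 years) before Kowalski (23 years).
Among Greco, Salazar and Ibarra, by date of consecration or institution (earlier first): Greco and Salazar (26 Nov 2001) before Ibarra (9 Jul 2004).
Greco and Salazar are each not a chapter member, so the next rule applies.
Among Greco and Salazar, alphabetically by surname: Greco before Salazar.
Order: Ruiz, Andersen, Takahashi, Greco, Salazar, Ibarra, Kowalski.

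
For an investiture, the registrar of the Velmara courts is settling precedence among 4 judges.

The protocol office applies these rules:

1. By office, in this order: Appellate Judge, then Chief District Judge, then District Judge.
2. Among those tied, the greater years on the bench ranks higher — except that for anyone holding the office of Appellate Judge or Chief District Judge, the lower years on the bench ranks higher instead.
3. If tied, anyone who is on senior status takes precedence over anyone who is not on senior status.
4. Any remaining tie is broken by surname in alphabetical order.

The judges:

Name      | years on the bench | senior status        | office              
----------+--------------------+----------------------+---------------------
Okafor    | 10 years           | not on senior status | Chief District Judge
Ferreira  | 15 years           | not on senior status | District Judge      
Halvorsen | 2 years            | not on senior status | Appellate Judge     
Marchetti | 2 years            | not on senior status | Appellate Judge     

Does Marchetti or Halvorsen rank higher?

Halvorsen

By office: Halvorsen and Marchetti (Appellate Judge); then Okafor (Chief District Judge); then Ferreira (District Judge).
Halvorsen and Marchetti both have years on the bench 2 years, so the next rule applies.
Halvorsen and Marchetti are each not on senior status, so the next rule applies.
Among Halvorsen and Marchetti, alphabetically by surname: Halvorsen before Marchetti.
So Halvorsen takes precedence.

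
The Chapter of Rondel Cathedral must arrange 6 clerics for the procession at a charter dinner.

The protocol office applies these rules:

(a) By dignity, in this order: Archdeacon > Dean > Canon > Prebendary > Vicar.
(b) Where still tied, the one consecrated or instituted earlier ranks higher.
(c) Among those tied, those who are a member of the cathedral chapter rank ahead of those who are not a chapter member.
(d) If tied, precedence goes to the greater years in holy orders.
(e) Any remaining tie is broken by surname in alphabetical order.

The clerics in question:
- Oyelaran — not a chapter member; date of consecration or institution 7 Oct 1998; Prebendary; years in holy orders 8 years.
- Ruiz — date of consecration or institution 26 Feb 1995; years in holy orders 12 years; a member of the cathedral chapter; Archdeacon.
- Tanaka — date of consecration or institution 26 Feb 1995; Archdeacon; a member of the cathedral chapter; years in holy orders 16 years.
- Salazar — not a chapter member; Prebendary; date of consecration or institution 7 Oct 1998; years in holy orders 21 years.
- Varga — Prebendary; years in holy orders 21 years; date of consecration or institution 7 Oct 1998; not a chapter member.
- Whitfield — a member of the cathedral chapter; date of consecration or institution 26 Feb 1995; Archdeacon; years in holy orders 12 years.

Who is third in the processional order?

Whitfield

By dignity: Tanaka, Ruiz and Whitfield (Archdeacon); then Salazar, Varga and Oyelaran (Prebendary).
Tanaka, Ruiz and Whitfield all have date of consecration or institution 26 Feb 1995, so the next rule applies.
Tanaka, Ruiz and Whitfield are each a member of the cathedral chapter, so the next rule applies.
Among Tanaka, Ruiz and Whitfield, by years in holy orders (higher first): Tanaka (16 years) before Ruiz and Whitfield (12 years).
Among Ruiz and Whitfield, alphabetically by surname: Ruiz before Whitfield.
Salazar, Varga and Oyelaran all have date of consecration or institution 7 Oct 1998, so the next rule applies.
Salazar, Varga and Oyelaran are each not a chapter member, so the next rule applies.
Among Salazar, Varga and Oyelaran, by years in holy orders (higher first): Salazar and Varga (21 years) before Oyelaran (8 years).
Among Salazar and Varga, alphabetically by surname: Salazar before Varga.
Order: Tanaka, Ruiz, Whitfield, Salazar, Varga, Oyelaran.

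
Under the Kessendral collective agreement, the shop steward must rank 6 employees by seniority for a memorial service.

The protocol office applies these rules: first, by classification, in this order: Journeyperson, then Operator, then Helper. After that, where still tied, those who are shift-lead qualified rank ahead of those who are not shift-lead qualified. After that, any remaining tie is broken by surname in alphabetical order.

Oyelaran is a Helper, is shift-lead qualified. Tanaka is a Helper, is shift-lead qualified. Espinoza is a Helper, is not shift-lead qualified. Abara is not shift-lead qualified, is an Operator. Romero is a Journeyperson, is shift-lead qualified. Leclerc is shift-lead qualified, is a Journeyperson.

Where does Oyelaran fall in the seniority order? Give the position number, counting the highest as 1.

By classification: Leclerc and Romero (Journeyperson); then Abara (Operator); then Oyelaran, Tanaka and Espinoza (Helper).
Leclerc and Romero are each shift-lead qualified, so the next rule applies.
Among Leclerc and Romero, alphabetically by surname: Leclerc before Romero.
Among Oyelaran, Tanaka and Espinoza, shift-lead qualified before not shift-lead qualified: Oyelaran and Tanaka (shift-lead qualified) before Espinoza (not shift-lead qualified).
Among Oyelaran and Tanaka, alphabetically by surname: Oyelaran before Tanaka.
Order: Leclerc, Romero, Abara, Oyelaran, Tanaka, Espinoza. So position 4.

4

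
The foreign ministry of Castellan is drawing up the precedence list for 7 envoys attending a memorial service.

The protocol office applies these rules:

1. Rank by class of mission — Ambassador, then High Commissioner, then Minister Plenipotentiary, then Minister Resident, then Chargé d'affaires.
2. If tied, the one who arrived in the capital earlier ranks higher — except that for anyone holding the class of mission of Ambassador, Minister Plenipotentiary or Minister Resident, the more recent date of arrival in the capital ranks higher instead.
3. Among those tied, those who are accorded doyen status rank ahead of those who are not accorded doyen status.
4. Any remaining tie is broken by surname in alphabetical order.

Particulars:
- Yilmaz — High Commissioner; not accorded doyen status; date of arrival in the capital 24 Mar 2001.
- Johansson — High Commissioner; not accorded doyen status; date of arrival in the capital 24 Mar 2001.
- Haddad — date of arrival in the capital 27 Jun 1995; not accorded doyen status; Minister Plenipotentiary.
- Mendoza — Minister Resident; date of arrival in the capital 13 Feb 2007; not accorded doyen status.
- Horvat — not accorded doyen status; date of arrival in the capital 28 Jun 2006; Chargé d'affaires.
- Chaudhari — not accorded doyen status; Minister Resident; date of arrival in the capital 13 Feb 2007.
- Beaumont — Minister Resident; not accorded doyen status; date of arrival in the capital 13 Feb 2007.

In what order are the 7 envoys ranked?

Johansson, Yilmaz, Haddad, Beaumont, Chaudhari, Mendoza, Horvat

By class of mission: Johansson and Yilmaz (High Commissioner); then Haddad (Minister Plenipotentiary); then Beaumont, Chaudhari and Mendoza (Minister Resident); then Horvat (Chargé d'affaires).
Johansson and Yilmaz both have date of arrival in the capital 24 Mar 2001, so the next rule applies.
Johansson and Yilmaz are each not accorded doyen status, so the next rule applies.
Among Johansson and Yilmaz, alphabetically by surname: Johansson before Yilmaz.
Beaumont, Chaudhari and Mendoza all have date of arrival in the capital 13 Feb 2007, so the next rule applies.
Beaumont, Chaudhari and Mendoza are each not accorded doyen status, so the next rule applies.
Among Beaumont, Chaudhari and Mendoza, alphabetically by surname: Beaumont before Chaudhari before Mendoza.
Full order: Johansson, Yilmaz, Haddad, Beaumont, Chaudhari, Mendoza, Horvat.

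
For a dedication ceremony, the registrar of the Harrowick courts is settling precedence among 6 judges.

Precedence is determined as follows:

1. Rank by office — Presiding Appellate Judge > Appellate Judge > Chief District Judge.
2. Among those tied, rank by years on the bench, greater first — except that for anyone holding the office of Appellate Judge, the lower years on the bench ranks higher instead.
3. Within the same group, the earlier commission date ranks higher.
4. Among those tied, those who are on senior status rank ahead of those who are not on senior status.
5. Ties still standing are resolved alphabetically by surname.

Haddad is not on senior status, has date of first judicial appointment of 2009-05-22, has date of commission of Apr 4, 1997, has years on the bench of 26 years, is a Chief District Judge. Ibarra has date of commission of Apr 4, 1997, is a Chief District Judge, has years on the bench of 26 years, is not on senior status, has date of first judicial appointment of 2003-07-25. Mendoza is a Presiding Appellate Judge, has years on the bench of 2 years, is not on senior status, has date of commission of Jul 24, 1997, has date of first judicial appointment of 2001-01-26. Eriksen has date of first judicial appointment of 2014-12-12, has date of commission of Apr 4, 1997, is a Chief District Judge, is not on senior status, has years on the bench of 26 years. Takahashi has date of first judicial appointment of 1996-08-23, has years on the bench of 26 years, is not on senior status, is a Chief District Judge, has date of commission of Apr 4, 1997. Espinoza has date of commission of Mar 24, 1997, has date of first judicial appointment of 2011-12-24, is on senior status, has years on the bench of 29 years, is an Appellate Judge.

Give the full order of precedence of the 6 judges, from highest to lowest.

Mendoza, Espinoza, Eriksen, Haddad, Ibarra, Takahashi

By office: Mendoza (Presiding Appellate Judge); then Espinoza (Appellate Judge); then Eriksen, Haddad, Ibarra and Takahashi (Chief District Judge).
Eriksen, Haddad, Ibarra and Takahashi all have years on the bench 26 years, so the next rule applies.
Eriksen, Haddad, Ibarra and Takahashi all have date of commission Apr 4, 1997, so the next rule applies.
Eriksen, Haddad, Ibarra and Takahashi are each not on senior status, so the next rule applies.
Among Eriksen, Haddad, Ibarra and Takahashi, alphabetically by surname: Eriksen before Haddad before Ibarra before Takahashi.
Full order: Mendoza, Espinoza, Eriksen, Haddad, Ibarra, Takahashi.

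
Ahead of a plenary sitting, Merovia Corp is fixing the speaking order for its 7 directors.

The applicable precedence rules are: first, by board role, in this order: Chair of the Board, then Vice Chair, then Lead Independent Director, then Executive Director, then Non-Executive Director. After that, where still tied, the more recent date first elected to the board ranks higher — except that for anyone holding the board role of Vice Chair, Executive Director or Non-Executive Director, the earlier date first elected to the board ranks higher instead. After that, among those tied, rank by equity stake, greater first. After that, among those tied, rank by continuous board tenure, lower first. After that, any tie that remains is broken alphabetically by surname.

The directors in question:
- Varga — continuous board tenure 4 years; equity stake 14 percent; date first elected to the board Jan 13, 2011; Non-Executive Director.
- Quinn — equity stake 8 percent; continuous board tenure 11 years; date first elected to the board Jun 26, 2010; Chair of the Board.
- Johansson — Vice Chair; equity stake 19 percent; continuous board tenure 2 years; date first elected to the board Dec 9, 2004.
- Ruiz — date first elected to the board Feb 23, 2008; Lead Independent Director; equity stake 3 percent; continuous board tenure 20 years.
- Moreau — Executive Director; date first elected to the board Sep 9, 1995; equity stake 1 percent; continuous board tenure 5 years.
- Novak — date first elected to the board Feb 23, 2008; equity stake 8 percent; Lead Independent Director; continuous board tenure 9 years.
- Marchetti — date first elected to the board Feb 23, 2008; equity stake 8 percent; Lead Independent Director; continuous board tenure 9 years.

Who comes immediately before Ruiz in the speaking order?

By board role: Quinn (Chair of the Board); then Johansson (Vice Chair); then Marchetti, Novak and Ruiz (Lead Independent Director); then Moreau (Executive Director); then Varga (Non-Executive Director).
Marchetti, Novak and Ruiz all have date first elected to the board Feb 23, 2008, so the next rule applies.
Among Marchetti, Novak and Ruiz, by equity stake (higher first): Marchetti and Novak (8 percent) before Ruiz (3 percent).
Marchetti and Novak both have continuous board tenure 9 years, so the next rule applies.
Among Marchetti and Novak, alphabetically by surname: Marchetti before Novak.
Order: Quinn, Johansson, Marchetti, Novak, Ruiz, Moreau, Varga.

Novak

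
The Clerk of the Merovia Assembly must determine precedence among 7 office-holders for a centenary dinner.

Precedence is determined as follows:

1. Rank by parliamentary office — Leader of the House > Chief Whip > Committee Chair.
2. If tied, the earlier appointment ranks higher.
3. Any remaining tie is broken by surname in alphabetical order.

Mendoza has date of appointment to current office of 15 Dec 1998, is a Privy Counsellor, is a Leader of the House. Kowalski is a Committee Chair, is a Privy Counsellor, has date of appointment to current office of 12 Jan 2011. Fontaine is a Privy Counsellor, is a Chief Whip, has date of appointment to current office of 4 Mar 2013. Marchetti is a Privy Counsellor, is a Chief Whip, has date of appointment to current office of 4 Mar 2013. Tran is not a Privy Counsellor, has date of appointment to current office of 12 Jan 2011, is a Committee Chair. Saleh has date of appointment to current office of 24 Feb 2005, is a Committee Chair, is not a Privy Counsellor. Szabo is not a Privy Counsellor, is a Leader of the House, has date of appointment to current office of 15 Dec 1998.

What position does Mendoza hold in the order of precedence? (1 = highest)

1

By parliamentary office: Mendoza and Szabo (Leader of the House); then Fontaine and Marchetti (Chief Whip); then Saleh, Kowalski and Tran (Committee Chair).
Mendoza and Szabo both have date of appointment to current office 15 Dec 1998, so the next rule applies.
Among Mendoza and Szabo, alphabetically by surname: Mendoza before Szabo.
Fontaine and Marchetti both have date of appointment to current office 4 Mar 2013, so the next rule applies.
Among Fontaine and Marchetti, alphabetically by surname: Fontaine before Marchetti.
Among Saleh, Kowalski and Tran, by date of appointment to current office (earlier first): Saleh (24 Feb 2005) before Kowalski and Tran (12 Jan 2011).
Among Kowalski and Tran, alphabetically by surname: Kowalski before Tran.
Order: Mendoza, Szabo, Fontaine, Marchetti, Saleh, Kowalski, Tran. So position 1.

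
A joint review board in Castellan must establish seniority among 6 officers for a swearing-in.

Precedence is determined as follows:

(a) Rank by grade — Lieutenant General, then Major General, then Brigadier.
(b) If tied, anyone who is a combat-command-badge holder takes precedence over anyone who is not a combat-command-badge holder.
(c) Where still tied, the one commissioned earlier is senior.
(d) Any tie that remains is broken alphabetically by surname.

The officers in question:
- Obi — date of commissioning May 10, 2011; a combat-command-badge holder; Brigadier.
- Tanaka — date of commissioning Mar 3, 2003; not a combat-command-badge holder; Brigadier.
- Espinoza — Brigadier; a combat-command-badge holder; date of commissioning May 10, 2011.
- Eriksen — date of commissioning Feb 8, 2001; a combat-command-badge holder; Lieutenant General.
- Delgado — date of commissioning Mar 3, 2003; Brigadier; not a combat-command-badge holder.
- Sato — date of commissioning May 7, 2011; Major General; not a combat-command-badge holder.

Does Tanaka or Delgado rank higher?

Delgado

By grade: Eriksen (Lieutenant General); then Sato (Major General); then Espinoza, Obi, Delgado and Tanaka (Brigadier).
Among Espinoza, Obi, Delgado and Tanaka, a combat-command-badge holder before not a combat-command-badge holder: Espinoza and Obi (a combat-command-badge holder) before Delgado and Tanaka (not a combat-command-badge holder).
Espinoza and Obi both have date of commissioning May 10, 2011, so the next rule applies.
Among Espinoza and Obi, alphabetically by surname: Espinoza before Obi.
Delgado and Tanaka both have date of commissioning Mar 3, 2003, so the next rule applies.
Among Delgado and Tanaka, alphabetically by surname: Delgado before Tanaka.
So Delgado takes precedence.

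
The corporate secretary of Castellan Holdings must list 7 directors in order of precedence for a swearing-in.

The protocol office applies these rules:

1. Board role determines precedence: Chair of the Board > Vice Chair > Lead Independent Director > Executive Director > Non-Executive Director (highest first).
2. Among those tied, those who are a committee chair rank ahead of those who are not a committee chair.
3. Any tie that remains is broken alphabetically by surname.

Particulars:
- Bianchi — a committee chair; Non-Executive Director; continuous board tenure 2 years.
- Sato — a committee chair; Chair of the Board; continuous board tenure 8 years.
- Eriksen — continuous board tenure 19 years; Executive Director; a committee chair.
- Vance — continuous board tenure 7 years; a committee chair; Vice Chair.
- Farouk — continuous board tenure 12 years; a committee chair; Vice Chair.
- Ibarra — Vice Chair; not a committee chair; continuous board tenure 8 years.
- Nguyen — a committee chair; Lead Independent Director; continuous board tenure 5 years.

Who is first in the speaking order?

By board role: Sato (Chair of the Board); then Farouk, Vance and Ibarra (Vice Chair); then Nguyen (Lead Independent Director); then Eriksen (Executive Director); then Bianchi (Non-Executive Director).
Among Farouk, Vance and Ibarra, a committee chair before not a committee chair: Farouk and Vance (a committee chair) before Ibarra (not a committee chair).
Among Farouk and Vance, alphabetically by surname: Farouk before Vance.
Order: Sato, Farouk, Vance, Ibarra, Nguyen, Eriksen, Bianchi.

Sato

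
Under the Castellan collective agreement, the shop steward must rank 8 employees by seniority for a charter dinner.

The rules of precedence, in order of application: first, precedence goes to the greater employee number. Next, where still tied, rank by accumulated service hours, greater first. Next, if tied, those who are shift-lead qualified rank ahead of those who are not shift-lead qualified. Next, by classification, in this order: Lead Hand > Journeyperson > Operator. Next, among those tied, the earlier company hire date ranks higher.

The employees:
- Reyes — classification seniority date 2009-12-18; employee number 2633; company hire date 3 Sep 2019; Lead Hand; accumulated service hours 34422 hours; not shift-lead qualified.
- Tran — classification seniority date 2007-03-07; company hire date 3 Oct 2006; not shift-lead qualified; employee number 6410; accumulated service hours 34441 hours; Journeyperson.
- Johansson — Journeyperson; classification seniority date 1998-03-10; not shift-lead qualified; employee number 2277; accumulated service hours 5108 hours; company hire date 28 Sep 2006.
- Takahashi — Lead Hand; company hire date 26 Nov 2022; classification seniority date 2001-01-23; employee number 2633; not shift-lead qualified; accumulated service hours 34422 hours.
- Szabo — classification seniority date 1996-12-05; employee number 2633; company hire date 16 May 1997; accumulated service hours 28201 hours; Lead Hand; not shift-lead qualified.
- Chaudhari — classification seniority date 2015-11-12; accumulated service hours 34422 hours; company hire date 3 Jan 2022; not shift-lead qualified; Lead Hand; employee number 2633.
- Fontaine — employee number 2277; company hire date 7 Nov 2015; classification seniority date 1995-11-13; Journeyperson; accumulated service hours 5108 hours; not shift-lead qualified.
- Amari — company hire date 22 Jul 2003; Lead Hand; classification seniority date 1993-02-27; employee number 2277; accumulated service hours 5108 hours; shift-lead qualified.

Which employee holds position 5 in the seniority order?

By employee number (higher first): Tran (6410); then Reyes, Chaudhari, Takahashi and Szabo (each 2633); then Amari, Johansson and Fontaine (each 2277).
Among Reyes, Chaudhari, Takahashi and Szabo, by accumulated service hours (higher first): Reyes, Chaudhari and Takahashi (34422 hours) before Szabo (28201 hours).
Reyes, Chaudhari and Takahashi are each not shift-lead qualified, so the next rule applies.
Reyes, Chaudhari and Takahashi are each Lead Hand, so the next rule applies.
Among Reyes, Chaudhari and Takahashi, by company hire date (earlier first): Reyes (3 Sep 2019) before Chaudhari (3 Jan 2022) before Takahashi (26 Nov 2022).
Amari, Johansson and Fontaine all have accumulated service hours 5108 hours, so the next rule applies.
Among Amari, Johansson and Fontaine, shift-lead qualified before not shift-lead qualified: Amari (shift-lead qualified) before Johansson and Fontaine (not shift-lead qualified).
Johansson and Fontaine are each Journeyperson, so the next rule applies.
Among Johansson and Fontaine, by company hire date (earlier first): Johansson (28 Sep 2006) before Fontaine (7 Nov 2015).
Order: Tran, Reyes, Chaudhari, Takahashi, Szabo, Amari, Johansson, Fontaine.

Szabo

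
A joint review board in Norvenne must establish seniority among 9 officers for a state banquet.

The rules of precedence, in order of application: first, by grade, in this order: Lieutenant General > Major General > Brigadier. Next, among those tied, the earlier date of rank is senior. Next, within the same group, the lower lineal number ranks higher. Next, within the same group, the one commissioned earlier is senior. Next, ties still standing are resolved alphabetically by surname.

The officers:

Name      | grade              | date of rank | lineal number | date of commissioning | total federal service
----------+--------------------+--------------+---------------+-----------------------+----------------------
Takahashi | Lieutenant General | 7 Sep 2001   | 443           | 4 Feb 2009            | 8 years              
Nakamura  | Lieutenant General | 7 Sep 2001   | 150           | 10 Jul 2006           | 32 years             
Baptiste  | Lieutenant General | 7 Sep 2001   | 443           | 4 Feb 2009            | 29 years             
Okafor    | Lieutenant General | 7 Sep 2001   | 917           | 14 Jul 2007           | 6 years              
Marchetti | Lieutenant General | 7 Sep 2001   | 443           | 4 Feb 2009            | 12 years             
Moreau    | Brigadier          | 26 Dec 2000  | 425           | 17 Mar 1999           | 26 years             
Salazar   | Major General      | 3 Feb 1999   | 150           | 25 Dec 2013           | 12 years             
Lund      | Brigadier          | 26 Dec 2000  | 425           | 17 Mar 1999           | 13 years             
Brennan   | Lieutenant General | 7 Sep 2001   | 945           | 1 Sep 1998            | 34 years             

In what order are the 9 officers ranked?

By grade: Nakamura, Baptiste, Marchetti, Takahashi, Okafor and Brennan (Lieutenant General); then Salazar (Major General); then Lund and Moreau (Brigadier).
Nakamura, Baptiste, Marchetti, Takahashi, Okafor and Brennan all have date of rank 7 Sep 2001, so the next rule applies.
Among Nakamura, Baptiste, Marchetti, Takahashi, Okafor and Brennan, by lineal number (lower first): Nakamura (150) before Baptiste, Marchetti and Takahashi (443) before Okafor (917) before Brennan (945).
Baptiste, Marchetti and Takahashi all have date of commissioning 4 Feb 2009, so the next rule applies.
Among Baptiste, Marchetti and Takahashi, alphabetically by surname: Baptiste before Marchetti before Takahashi.
Lund and Moreau both have date of rank 26 Dec 2000, so the next rule applies.
Lund and Moreau both have lineal number 425, so the next rule applies.
Lund and Moreau both have date of commissioning 17 Mar 1999, so the next rule applies.
Among Lund and Moreau, alphabetically by surname: Lund before Moreau.
Full order: Nakamura, Baptiste, Marchetti, Takahashi, Okafor, Brennan, Salazar, Lund, Moreau.

Nakamura, Baptiste, Marchetti, Takahashi, Okafor, Brennan, Salazar, Lund, Moreau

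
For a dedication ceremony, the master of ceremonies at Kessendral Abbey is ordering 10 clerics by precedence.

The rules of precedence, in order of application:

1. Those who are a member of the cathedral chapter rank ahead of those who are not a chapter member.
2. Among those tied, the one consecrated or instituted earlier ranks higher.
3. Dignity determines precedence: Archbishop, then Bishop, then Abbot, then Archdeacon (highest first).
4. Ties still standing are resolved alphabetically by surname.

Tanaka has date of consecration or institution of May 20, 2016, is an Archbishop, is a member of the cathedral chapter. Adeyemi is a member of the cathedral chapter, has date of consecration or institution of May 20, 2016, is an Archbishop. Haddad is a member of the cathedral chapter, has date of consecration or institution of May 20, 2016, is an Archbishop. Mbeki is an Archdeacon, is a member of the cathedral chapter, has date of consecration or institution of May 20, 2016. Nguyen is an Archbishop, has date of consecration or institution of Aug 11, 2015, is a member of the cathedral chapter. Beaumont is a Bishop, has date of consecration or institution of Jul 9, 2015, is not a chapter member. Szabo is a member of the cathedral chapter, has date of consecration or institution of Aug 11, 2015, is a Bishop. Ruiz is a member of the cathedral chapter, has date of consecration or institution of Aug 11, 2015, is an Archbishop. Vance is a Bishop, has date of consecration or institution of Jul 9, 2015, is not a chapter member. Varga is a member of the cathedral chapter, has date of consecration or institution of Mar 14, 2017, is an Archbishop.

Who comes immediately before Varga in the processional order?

Mbeki

By the first rule: Nguyen, Ruiz, Szabo, Adeyemi, Haddad, Tanaka, Mbeki and Varga (each a member of the cathedral chapter); then Beaumont and Vance (both not a chapter member).
Among Nguyen, Ruiz, Szabo, Adeyemi, Haddad, Tanaka, Mbeki and Varga, by date of consecration or institution (earlier first): Nguyen, Ruiz and Szabo (Aug 11, 2015) before Adeyemi, Haddad, Tanaka and Mbeki (May 20, 2016) before Varga (Mar 14, 2017).
Among Nguyen, Ruiz and Szabo, by dignity: Nguyen and Ruiz (Archbishop) before Szabo (Bishop).
Among Nguyen and Ruiz, alphabetically by surname: Nguyen before Ruiz.
Among Adeyemi, Haddad, Tanaka and Mbeki, by dignity: Adeyemi, Haddad and Tanaka (Archbishop) before Mbeki (Archdeacon).
Among Adeyemi, Haddad and Tanaka, alphabetically by surname: Adeyemi before Haddad before Tanaka.
Beaumont and Vance both have date of consecration or institution Jul 9, 2015, so the next rule applies.
Beaumont and Vance are each Bishop, so the next rule applies.
Among Beaumont and Vance, alphabetically by surname: Beaumont before Vance.
Order: Nguyen, Ruiz, Szabo, Adeyemi, Haddad, Tanaka, Mbeki, Varga, Beaumont, Vance.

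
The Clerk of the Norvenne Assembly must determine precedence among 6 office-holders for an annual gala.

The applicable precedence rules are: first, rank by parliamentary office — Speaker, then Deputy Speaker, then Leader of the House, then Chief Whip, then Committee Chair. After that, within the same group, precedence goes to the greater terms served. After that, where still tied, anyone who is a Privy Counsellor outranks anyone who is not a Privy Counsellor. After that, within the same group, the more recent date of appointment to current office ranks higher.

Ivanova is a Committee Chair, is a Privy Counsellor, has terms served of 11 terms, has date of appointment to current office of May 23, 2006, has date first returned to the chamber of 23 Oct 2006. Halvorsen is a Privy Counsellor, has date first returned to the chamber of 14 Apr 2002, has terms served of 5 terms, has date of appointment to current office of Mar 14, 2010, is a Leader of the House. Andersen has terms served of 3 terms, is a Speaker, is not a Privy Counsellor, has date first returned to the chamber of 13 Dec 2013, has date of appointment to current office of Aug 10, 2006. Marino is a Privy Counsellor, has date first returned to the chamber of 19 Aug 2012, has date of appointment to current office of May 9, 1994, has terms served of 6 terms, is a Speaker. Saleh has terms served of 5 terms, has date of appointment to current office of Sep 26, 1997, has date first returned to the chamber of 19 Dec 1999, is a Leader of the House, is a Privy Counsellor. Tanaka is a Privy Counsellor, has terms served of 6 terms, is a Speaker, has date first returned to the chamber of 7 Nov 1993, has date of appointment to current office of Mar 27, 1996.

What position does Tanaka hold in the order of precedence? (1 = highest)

1

By parliamentary office: Tanaka, Marino and Andersen (Speaker); then Halvorsen and Saleh (Leader of the House); then Ivanova (Committee Chair).
Among Tanaka, Marino and Andersen, by terms served (higher first): Tanaka and Marino (6 terms) before Andersen (3 terms).
Tanaka and Marino are each a Privy Counsellor, so the next rule applies.
Among Tanaka and Marino, by date of appointment to current office (later first): Tanaka (Mar 27, 1996) before Marino (May 9, 1994).
Halvorsen and Saleh both have terms served 5 terms, so the next rule applies.
Halvorsen and Saleh are each a Privy Counsellor, so the next rule applies.
Among Halvorsen and Saleh, by date of appointment to current office (later first): Halvorsen (Mar 14, 2010) before Saleh (Sep 26, 1997).
Order: Tanaka, Marino, Andersen, Halvorsen, Saleh, Ivanova. So position 1.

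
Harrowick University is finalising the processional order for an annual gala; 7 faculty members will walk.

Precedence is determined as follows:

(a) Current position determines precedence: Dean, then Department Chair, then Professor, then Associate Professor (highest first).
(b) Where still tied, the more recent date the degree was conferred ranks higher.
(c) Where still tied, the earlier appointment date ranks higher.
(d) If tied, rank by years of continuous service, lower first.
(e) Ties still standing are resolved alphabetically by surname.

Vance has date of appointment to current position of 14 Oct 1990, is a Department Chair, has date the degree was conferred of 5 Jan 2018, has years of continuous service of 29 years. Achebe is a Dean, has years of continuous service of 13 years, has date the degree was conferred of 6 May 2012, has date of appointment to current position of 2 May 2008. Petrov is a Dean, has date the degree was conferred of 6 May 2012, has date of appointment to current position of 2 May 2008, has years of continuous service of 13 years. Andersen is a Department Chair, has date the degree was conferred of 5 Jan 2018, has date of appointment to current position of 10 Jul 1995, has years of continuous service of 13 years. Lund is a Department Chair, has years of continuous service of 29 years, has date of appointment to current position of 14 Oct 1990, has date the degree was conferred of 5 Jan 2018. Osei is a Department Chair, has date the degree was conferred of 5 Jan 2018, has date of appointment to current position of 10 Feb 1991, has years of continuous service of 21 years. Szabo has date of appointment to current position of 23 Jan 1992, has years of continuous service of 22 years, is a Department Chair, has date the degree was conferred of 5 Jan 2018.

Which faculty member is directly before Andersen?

Szabo

By current position: Achebe and Petrov (Dean); then Lund, Vance, Osei, Szabo and Andersen (Department Chair).
Achebe and Petrov both have date the degree was conferred 6 May 2012, so the next rule applies.
Achebe and Petrov both have date of appointment to current position 2 May 2008, so the next rule applies.
Achebe and Petrov both have years of continuous service 13 years, so the next rule applies.
Among Achebe and Petrov, alphabetically by surname: Achebe before Petrov.
Lund, Vance, Osei, Szabo and Andersen all have date the degree was conferred 5 Jan 2018, so the next rule applies.
Among Lund, Vance, Osei, Szabo and Andersen, by date of appointment to current position (earlier first): Lund and Vance (14 Oct 1990) before Osei (10 Feb 1991) before Szabo (23 Jan 1992) before Andersen (10 Jul 1995).
Lund and Vance both have years of continuous service 29 years, so the next rule applies.
Among Lund and Vance, alphabetically by surname: Lund before Vance.
Order: Achebe, Petrov, Lund, Vance, Osei, Szabo, Andersen.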